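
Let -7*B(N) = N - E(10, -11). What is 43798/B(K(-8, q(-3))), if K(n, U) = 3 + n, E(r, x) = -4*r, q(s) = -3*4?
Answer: -43798/5 ≈ -8759.6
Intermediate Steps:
q(s) = -12
B(N) = -40/7 - N/7 (B(N) = -(N - (-4)*10)/7 = -(N - 1*(-40))/7 = -(N + 40)/7 = -(40 + N)/7 = -40/7 - N/7)
43798/B(K(-8, q(-3))) = 43798/(-40/7 - (3 - 8)/7) = 43798/(-40/7 - ⅐*(-5)) = 43798/(-40/7 + 5/7) = 43798/(-5) = 43798*(-⅕) = -43798/5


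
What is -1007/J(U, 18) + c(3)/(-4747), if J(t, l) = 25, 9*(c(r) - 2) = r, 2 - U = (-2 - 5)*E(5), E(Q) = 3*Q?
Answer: -14340862/356025 ≈ -40.281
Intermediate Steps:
U = 107 (U = 2 - (-2 - 5)*3*5 = 2 - (-7)*15 = 2 - 1*(-105) = 2 + 105 = 107)
c(r) = 2 + r/9
-1007/J(U, 18) + c(3)/(-4747) = -1007/25 + (2 + (1/9)*3)/(-4747) = -1007*1/25 + (2 + 1/3)*(-1/4747) = -1007/25 + (7/3)*(-1/4747) = -1007/25 - 7/14241 = -14340862/356025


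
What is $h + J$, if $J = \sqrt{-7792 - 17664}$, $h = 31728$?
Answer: $31728 + 4 i \sqrt{1591} \approx 31728.0 + 159.55 i$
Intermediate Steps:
$J = 4 i \sqrt{1591}$ ($J = \sqrt{-25456} = 4 i \sqrt{1591} \approx 159.55 i$)
$h + J = 31728 + 4 i \sqrt{1591}$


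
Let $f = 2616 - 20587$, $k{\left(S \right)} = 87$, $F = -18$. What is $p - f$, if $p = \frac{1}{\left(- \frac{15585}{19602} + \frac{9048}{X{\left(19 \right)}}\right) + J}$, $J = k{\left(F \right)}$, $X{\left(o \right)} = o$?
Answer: $\frac{1254764618905}{69821629} \approx 17971.0$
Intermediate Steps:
$J = 87$
$f = -17971$ ($f = 2616 - 20587 = -17971$)
$p = \frac{124146}{69821629}$ ($p = \frac{1}{\left(- \frac{15585}{19602} + \frac{9048}{19}\right) + 87} = \frac{1}{\left(\left(-15585\right) \frac{1}{19602} + 9048 \cdot \frac{1}{19}\right) + 87} = \frac{1}{\left(- \frac{5195}{6534} + \frac{9048}{19}\right) + 87} = \frac{1}{\frac{59020927}{124146} + 87} = \frac{1}{\frac{69821629}{124146}} = \frac{124146}{69821629} \approx 0.001778$)
$p - f = \frac{124146}{69821629} - -17971 = \frac{124146}{69821629} + 17971 = \frac{1254764618905}{69821629}$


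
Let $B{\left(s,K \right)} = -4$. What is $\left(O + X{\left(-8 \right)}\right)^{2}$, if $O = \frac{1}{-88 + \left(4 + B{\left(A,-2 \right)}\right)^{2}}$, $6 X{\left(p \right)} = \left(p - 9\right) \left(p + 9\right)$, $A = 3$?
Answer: $\frac{564001}{69696} \approx 8.0923$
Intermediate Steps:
$X{\left(p \right)} = \frac{\left(-9 + p\right) \left(9 + p\right)}{6}$ ($X{\left(p \right)} = \frac{\left(p - 9\right) \left(p + 9\right)}{6} = \frac{\left(-9 + p\right) \left(9 + p\right)}{6}$)
$O = - \frac{1}{88}$ ($O = \frac{1}{-88 + \left(4 - 4\right)^{2}} = \frac{1}{-88 + 0^{2}} = \frac{1}{-88 + 0} = \frac{1}{-88} = - \frac{1}{88} \approx -0.011364$)
$\left(O + X{\left(-8 \right)}\right)^{2} = \left(- \frac{1}{88} - \left(\frac{27}{2} - \frac{\left(-8\right)^{2}}{6}\right)\right)^{2} = \left(- \frac{1}{88} + \left(- \frac{27}{2} + \frac{1}{6} \cdot 64\right)\right)^{2} = \left(- \frac{1}{88} + \left(- \frac{27}{2} + \frac{32}{3}\right)\right)^{2} = \left(- \frac{1}{88} - \frac{17}{6}\right)^{2} = \left(- \frac{751}{264}\right)^{2} = \frac{564001}{69696}$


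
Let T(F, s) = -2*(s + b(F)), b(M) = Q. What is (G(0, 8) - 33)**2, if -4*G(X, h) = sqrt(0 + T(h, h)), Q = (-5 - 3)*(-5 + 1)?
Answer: (33 + I*sqrt(5))**2 ≈ 1084.0 + 147.58*I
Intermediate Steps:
Q = 32 (Q = -8*(-4) = 32)
b(M) = 32
T(F, s) = -64 - 2*s (T(F, s) = -2*(s + 32) = -2*(32 + s) = -64 - 2*s)
G(X, h) = -sqrt(-64 - 2*h)/4 (G(X, h) = -sqrt(0 + (-64 - 2*h))/4 = -sqrt(-64 - 2*h)/4)
(G(0, 8) - 33)**2 = (-sqrt(-64 - 2*8)/4 - 33)**2 = (-sqrt(-64 - 16)/4 - 33)**2 = (-I*sqrt(5) - 33)**2 = (-33 - I*sqrt(5))**2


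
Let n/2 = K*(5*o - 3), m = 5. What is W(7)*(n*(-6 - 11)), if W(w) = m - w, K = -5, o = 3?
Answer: -4080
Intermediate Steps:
W(w) = 5 - w
n = -120 (n = 2*(-5*(5*3 - 3)) = 2*(-5*(15 - 3)) = 2*(-5*12) = 2*(-60) = -120)
W(7)*(n*(-6 - 11)) = (5 - 1*7)*(-120*(-6 - 11)) = (5 - 7)*(-120*(-17)) = -2*2040 = -4080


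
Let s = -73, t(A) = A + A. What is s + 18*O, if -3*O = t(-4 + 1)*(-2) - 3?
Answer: -127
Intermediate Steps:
t(A) = 2*A
O = -3 (O = -((2*(-4 + 1))*(-2) - 3)/3 = -((2*(-3))*(-2) - 3)/3 = -(-6*(-2) - 3)/3 = -(12 - 3)/3 = -⅓*9 = -3)
s + 18*O = -73 + 18*(-3) = -73 - 54 = -127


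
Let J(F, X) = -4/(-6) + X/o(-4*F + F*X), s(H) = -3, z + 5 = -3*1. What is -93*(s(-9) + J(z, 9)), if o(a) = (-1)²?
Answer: -620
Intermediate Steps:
o(a) = 1
z = -8 (z = -5 - 3*1 = -5 - 3 = -8)
J(F, X) = ⅔ + X (J(F, X) = -4/(-6) + X/1 = -4*(-⅙) + X*1 = ⅔ + X)
-93*(s(-9) + J(z, 9)) = -93*(-3 + (⅔ + 9)) = -93*(-3 + 29/3) = -93*20/3 = -620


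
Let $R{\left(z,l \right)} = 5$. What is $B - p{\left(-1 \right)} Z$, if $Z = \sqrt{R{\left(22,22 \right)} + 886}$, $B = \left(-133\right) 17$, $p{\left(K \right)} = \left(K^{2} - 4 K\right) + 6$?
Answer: $-2261 - 99 \sqrt{11} \approx -2589.3$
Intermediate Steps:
$p{\left(K \right)} = 6 + K^{2} - 4 K$
$B = -2261$
$Z = 9 \sqrt{11}$ ($Z = \sqrt{5 + 886} = \sqrt{891} = 9 \sqrt{11} \approx 29.85$)
$B - p{\left(-1 \right)} Z = -2261 - \left(6 + \left(-1\right)^{2} - -4\right) 9 \sqrt{11} = -2261 - \left(6 + 1 + 4\right) 9 \sqrt{11} = -2261 - 11 \cdot 9 \sqrt{11} = -2261 - 99 \sqrt{11}$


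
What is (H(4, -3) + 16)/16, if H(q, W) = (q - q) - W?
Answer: 19/16 ≈ 1.1875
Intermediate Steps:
H(q, W) = -W (H(q, W) = 0 - W = -W)
(H(4, -3) + 16)/16 = (-1*(-3) + 16)/16 = (3 + 16)*(1/16) = 19*(1/16) = 19/16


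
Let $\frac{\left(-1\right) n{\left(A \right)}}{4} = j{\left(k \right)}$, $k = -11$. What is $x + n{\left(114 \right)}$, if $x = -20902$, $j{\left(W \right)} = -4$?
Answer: $-20886$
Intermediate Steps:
$n{\left(A \right)} = 16$ ($n{\left(A \right)} = \left(-4\right) \left(-4\right) = 16$)
$x + n{\left(114 \right)} = -20902 + 16 = -20886$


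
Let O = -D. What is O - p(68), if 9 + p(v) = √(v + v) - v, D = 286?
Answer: -209 - 2*√34 ≈ -220.66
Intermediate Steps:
p(v) = -9 - v + √2*√v (p(v) = -9 + (√(v + v) - v) = -9 + (√(2*v) - v) = -9 + (√2*√v - v) = -9 + (-v + √2*√v) = -9 - v + √2*√v)
O = -286 (O = -1*286 = -286)
O - p(68) = -286 - (-9 - 1*68 + √2*√68) = -286 - (-9 - 68 + √2*(2*√17)) = -286 - (-9 - 68 + 2*√34) = -286 - (-77 + 2*√34) = -286 + (77 - 2*√34) = -209 - 2*√34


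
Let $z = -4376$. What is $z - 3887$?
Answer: $-8263$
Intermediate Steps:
$z - 3887 = -4376 - 3887 = -8263$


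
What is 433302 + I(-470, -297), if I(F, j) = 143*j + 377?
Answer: 391208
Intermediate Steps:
I(F, j) = 377 + 143*j
433302 + I(-470, -297) = 433302 + (377 + 143*(-297)) = 433302 + (377 - 42471) = 433302 - 42094 = 391208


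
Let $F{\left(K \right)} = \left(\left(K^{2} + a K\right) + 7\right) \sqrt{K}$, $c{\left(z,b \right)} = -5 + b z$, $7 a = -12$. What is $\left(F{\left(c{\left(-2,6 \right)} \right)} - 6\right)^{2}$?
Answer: $- \frac{88061228}{49} - \frac{27312 i \sqrt{17}}{7} \approx -1.7972 \cdot 10^{6} - 16087.0 i$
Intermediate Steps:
$a = - \frac{12}{7}$ ($a = \frac{1}{7} \left(-12\right) = - \frac{12}{7} \approx -1.7143$)
$F{\left(K \right)} = \sqrt{K} \left(7 + K^{2} - \frac{12 K}{7}\right)$ ($F{\left(K \right)} = \left(\left(K^{2} - \frac{12 K}{7}\right) + 7\right) \sqrt{K} = \left(7 + K^{2} - \frac{12 K}{7}\right) \sqrt{K} = \sqrt{K} \left(7 + K^{2} - \frac{12 K}{7}\right)$)
$\left(F{\left(c{\left(-2,6 \right)} \right)} - 6\right)^{2} = \left(\sqrt{-5 + 6 \left(-2\right)} \left(7 + \left(-5 + 6 \left(-2\right)\right)^{2} - \frac{12 \left(-5 + 6 \left(-2\right)\right)}{7}\right) - 6\right)^{2} = \left(\sqrt{-5 - 12} \left(7 + \left(-5 - 12\right)^{2} - \frac{12 \left(-5 - 12\right)}{7}\right) - 6\right)^{2} = \left(\sqrt{-17} \left(7 + \left(-17\right)^{2} - - \frac{204}{7}\right) - 6\right)^{2} = \left(i \sqrt{17} \left(7 + 289 + \frac{204}{7}\right) - 6\right)^{2} = \left(i \sqrt{17} \cdot \frac{2276}{7} - 6\right)^{2} = \left(\frac{2276 i \sqrt{17}}{7} - 6\right)^{2} = \left(-6 + \frac{2276 i \sqrt{17}}{7}\right)^{2}$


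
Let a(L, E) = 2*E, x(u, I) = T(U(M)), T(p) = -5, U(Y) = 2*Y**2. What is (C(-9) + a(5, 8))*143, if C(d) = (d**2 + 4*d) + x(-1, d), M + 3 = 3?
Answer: 8008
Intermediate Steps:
M = 0 (M = -3 + 3 = 0)
x(u, I) = -5
C(d) = -5 + d**2 + 4*d (C(d) = (d**2 + 4*d) - 5 = -5 + d**2 + 4*d)
(C(-9) + a(5, 8))*143 = ((-5 + (-9)**2 + 4*(-9)) + 2*8)*143 = ((-5 + 81 - 36) + 16)*143 = (40 + 16)*143 = 56*143 = 8008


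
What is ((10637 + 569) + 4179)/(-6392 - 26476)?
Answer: -15385/32868 ≈ -0.46808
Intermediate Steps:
((10637 + 569) + 4179)/(-6392 - 26476) = (11206 + 4179)/(-32868) = 15385*(-1/32868) = -15385/32868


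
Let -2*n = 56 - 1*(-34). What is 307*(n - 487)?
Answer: -163324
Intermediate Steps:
n = -45 (n = -(56 - 1*(-34))/2 = -(56 + 34)/2 = -½*90 = -45)
307*(n - 487) = 307*(-45 - 487) = 307*(-532) = -163324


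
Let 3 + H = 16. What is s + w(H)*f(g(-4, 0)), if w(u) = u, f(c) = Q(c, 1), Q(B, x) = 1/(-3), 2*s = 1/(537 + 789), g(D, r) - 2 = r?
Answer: -11491/2652 ≈ -4.3330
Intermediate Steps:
g(D, r) = 2 + r
H = 13 (H = -3 + 16 = 13)
s = 1/2652 (s = 1/(2*(537 + 789)) = (½)/1326 = (½)*(1/1326) = 1/2652 ≈ 0.00037707)
Q(B, x) = -⅓ (Q(B, x) = 1*(-⅓) = -⅓)
f(c) = -⅓
s + w(H)*f(g(-4, 0)) = 1/2652 + 13*(-⅓) = 1/2652 - 13/3 = -11491/2652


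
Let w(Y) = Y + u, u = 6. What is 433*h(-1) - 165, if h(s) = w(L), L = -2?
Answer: 1567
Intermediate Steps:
w(Y) = 6 + Y (w(Y) = Y + 6 = 6 + Y)
h(s) = 4 (h(s) = 6 - 2 = 4)
433*h(-1) - 165 = 433*4 - 165 = 1732 - 165 = 1567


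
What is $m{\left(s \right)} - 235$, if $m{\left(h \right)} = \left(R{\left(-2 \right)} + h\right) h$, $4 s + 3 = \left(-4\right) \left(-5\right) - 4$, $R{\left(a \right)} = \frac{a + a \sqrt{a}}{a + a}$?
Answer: $- \frac{3565}{16} + \frac{13 i \sqrt{2}}{8} \approx -222.81 + 2.2981 i$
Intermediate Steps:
$R{\left(a \right)} = \frac{a + a^{\frac{3}{2}}}{2 a}$
$s = \frac{13}{4}$ ($s = - \frac{3}{4} + \frac{\left(-4\right) \left(-5\right) - 4}{4} = - \frac{3}{4} + \frac{20 - 4}{4} = - \frac{3}{4} + \frac{1}{4} \cdot 16 = - \frac{3}{4} + 4 = \frac{13}{4} \approx 3.25$)
$m{\left(h \right)} = h \left(\frac{1}{2} + h + \frac{i \sqrt{2}}{2}\right)$ ($m{\left(h \right)} = \left(\left(\frac{1}{2} + \frac{\sqrt{-2}}{2}\right) + h\right) h = \left(\left(\frac{1}{2} + \frac{i \sqrt{2}}{2}\right) + h\right) h = \left(\frac{1}{2} + h + \frac{i \sqrt{2}}{2}\right) h = h \left(\frac{1}{2} + h + \frac{i \sqrt{2}}{2}\right)$)
$m{\left(s \right)} - 235 = \frac{1}{2} \cdot \frac{13}{4} \left(1 + 2 \cdot \frac{13}{4} + i \sqrt{2}\right) - 235 = \frac{1}{2} \cdot \frac{13}{4} \left(1 + \frac{13}{2} + i \sqrt{2}\right) - 235 = \frac{1}{2} \cdot \frac{13}{4} \left(\frac{15}{2} + i \sqrt{2}\right) - 235 = \left(\frac{195}{16} + \frac{13 i \sqrt{2}}{8}\right) - 235 = - \frac{3565}{16} + \frac{13 i \sqrt{2}}{8}$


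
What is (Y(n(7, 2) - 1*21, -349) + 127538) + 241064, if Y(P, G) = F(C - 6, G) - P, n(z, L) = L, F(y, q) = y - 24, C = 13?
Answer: 368604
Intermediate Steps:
F(y, q) = -24 + y
Y(P, G) = -17 - P (Y(P, G) = (-24 + (13 - 6)) - P = (-24 + 7) - P = -17 - P)
(Y(n(7, 2) - 1*21, -349) + 127538) + 241064 = ((-17 - (2 - 1*21)) + 127538) + 241064 = ((-17 - (2 - 21)) + 127538) + 241064 = ((-17 - 1*(-19)) + 127538) + 241064 = ((-17 + 19) + 127538) + 241064 = (2 + 127538) + 241064 = 127540 + 241064 = 368604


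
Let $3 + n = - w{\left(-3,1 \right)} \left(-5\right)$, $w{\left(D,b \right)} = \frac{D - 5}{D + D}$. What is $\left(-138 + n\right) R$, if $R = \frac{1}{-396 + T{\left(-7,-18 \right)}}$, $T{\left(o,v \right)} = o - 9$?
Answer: $\frac{403}{1236} \approx 0.32605$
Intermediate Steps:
$w{\left(D,b \right)} = \frac{-5 + D}{2 D}$
$n = \frac{11}{3}$ ($n = -3 + - \frac{-5 - 3}{2 \left(-3\right)} \left(-5\right) = -3 + - \frac{\left(-1\right) \left(-8\right)}{2 \cdot 3} \left(-5\right) = -3 + \left(-1\right) \frac{4}{3} \left(-5\right) = -3 - - \frac{20}{3} = -3 + \frac{20}{3} = \frac{11}{3} \approx 3.6667$)
$T{\left(o,v \right)} = -9 + o$ ($T{\left(o,v \right)} = o - 9 = -9 + o$)
$R = - \frac{1}{412}$ ($R = \frac{1}{-396 - 16} = \frac{1}{-412} = - \frac{1}{412} \approx -0.0024272$)
$\left(-138 + n\right) R = \left(-138 + \frac{11}{3}\right) \left(- \frac{1}{412}\right) = \left(- \frac{403}{3}\right) \left(- \frac{1}{412}\right) = \frac{403}{1236}$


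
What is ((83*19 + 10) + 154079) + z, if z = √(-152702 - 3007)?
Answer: 155666 + 3*I*√17301 ≈ 1.5567e+5 + 394.6*I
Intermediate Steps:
z = 3*I*√17301 (z = √(-155709) = 3*I*√17301 ≈ 394.6*I)
((83*19 + 10) + 154079) + z = ((83*19 + 10) + 154079) + 3*I*√17301 = ((1577 + 10) + 154079) + 3*I*√17301 = (1587 + 154079) + 3*I*√17301 = 155666 + 3*I*√17301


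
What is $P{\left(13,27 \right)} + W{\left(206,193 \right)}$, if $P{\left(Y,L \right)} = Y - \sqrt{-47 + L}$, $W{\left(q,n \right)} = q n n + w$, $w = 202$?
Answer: $7673509 - 2 i \sqrt{5} \approx 7.6735 \cdot 10^{6} - 4.4721 i$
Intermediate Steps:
$W{\left(q,n \right)} = 202 + q n^{2}$ ($W{\left(q,n \right)} = q n n + 202 = n q n + 202 = q n^{2} + 202 = 202 + q n^{2}$)
$P{\left(13,27 \right)} + W{\left(206,193 \right)} = \left(13 - \sqrt{-47 + 27}\right) + \left(202 + 206 \cdot 193^{2}\right) = \left(13 - \sqrt{-20}\right) + \left(202 + 206 \cdot 37249\right) = \left(13 - 2 i \sqrt{5}\right) + \left(202 + 7673294\right) = \left(13 - 2 i \sqrt{5}\right) + 7673496 = 7673509 - 2 i \sqrt{5}$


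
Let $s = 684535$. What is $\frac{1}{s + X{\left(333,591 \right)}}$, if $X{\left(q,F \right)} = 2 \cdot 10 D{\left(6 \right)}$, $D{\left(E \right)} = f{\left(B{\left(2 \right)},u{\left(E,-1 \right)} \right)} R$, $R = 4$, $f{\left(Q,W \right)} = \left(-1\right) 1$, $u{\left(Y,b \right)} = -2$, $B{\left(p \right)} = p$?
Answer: $\frac{1}{684455} \approx 1.461 \cdot 10^{-6}$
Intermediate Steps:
$f{\left(Q,W \right)} = -1$
$D{\left(E \right)} = -4$ ($D{\left(E \right)} = \left(-1\right) 4 = -4$)
$X{\left(q,F \right)} = -80$ ($X{\left(q,F \right)} = 2 \cdot 10 \left(-4\right) = 20 \left(-4\right) = -80$)
$\frac{1}{s + X{\left(333,591 \right)}} = \frac{1}{684535 - 80} = \frac{1}{684455}$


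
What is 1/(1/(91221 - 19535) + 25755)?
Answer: 71686/1846272931 ≈ 3.8827e-5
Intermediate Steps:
1/(1/(91221 - 19535) + 25755) = 1/(1/71686 + 25755) = 1/(1846272931/71686) = 71686/1846272931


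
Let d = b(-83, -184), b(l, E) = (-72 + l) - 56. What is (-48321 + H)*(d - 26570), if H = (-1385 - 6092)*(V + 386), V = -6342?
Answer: -1191344509671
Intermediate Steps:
b(l, E) = -128 + l
d = -211 (d = -128 - 83 = -211)
H = 44533012 (H = (-1385 - 6092)*(-6342 + 386) = -7477*(-5956) = 44533012)
(-48321 + H)*(d - 26570) = (-48321 + 44533012)*(-211 - 26570) = 44484691*(-26781) = -1191344509671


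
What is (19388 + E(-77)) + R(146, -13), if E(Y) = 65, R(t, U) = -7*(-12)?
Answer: 19537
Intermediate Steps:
R(t, U) = 84
(19388 + E(-77)) + R(146, -13) = (19388 + 65) + 84 = 19453 + 84 = 19537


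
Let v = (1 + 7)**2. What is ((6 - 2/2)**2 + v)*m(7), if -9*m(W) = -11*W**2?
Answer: 47971/9 ≈ 5330.1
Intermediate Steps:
v = 64 (v = 8**2 = 64)
m(W) = 11*W**2/9 (m(W) = -(-11)*W**2/9 = 11*W**2/9)
((6 - 2/2)**2 + v)*m(7) = ((6 - 2/2)**2 + 64)*((11/9)*7**2) = ((6 - 2*1/2)**2 + 64)*((11/9)*49) = ((6 - 1)**2 + 64)*(539/9) = (5**2 + 64)*(539/9) = (25 + 64)*(539/9) = 89*(539/9) = 47971/9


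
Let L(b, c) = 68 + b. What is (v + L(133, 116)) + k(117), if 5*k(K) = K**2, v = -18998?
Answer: -80296/5 ≈ -16059.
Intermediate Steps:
k(K) = K**2/5
(v + L(133, 116)) + k(117) = (-18998 + (68 + 133)) + (1/5)*117**2 = (-18998 + 201) + (1/5)*13689 = -18797 + 13689/5 = -80296/5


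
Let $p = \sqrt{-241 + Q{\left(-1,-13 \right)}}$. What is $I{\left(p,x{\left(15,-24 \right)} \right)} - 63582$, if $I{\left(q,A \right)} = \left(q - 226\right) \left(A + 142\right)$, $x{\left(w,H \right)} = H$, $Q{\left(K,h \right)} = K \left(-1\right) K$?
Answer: $-90250 + 1298 i \sqrt{2} \approx -90250.0 + 1835.6 i$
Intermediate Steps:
$Q{\left(K,h \right)} = - K^{2}$ ($Q{\left(K,h \right)} = - K K = - K^{2}$)
$p = 11 i \sqrt{2}$ ($p = \sqrt{-241 - \left(-1\right)^{2}} = \sqrt{-241 - 1} = \sqrt{-242} = 11 i \sqrt{2} \approx 15.556 i$)
$I{\left(q,A \right)} = \left(-226 + q\right) \left(142 + A\right)$
$I{\left(p,x{\left(15,-24 \right)} \right)} - 63582 = \left(-32092 - -5424 + 142 \cdot 11 i \sqrt{2} - 24 \cdot 11 i \sqrt{2}\right) - 63582 = \left(-32092 + 5424 + 1562 i \sqrt{2} - 264 i \sqrt{2}\right) - 63582 = \left(-26668 + 1298 i \sqrt{2}\right) - 63582 = -90250 + 1298 i \sqrt{2}$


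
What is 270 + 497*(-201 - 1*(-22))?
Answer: -88693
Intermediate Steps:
270 + 497*(-201 - 1*(-22)) = 270 + 497*(-201 + 22) = 270 + 497*(-179) = 270 - 88963 = -88693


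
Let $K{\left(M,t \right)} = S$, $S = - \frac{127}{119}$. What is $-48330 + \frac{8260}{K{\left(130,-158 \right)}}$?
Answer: $- \frac{7120850}{127} \approx -56070.0$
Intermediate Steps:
$S = - \frac{127}{119}$ ($S = \left(-127\right) \frac{1}{119} = - \frac{127}{119} \approx -1.0672$)
$K{\left(M,t \right)} = - \frac{127}{119}$
$-48330 + \frac{8260}{K{\left(130,-158 \right)}} = -48330 + \frac{8260}{- \frac{127}{119}} = -48330 + 8260 \left(- \frac{119}{127}\right) = -48330 - \frac{982940}{127} = - \frac{7120850}{127}$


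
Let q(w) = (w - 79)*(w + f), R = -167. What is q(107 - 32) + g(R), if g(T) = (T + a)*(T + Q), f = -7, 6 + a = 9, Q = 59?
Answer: 17440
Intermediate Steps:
a = 3 (a = -6 + 9 = 3)
q(w) = (-79 + w)*(-7 + w) (q(w) = (w - 79)*(w - 7) = (-79 + w)*(-7 + w))
g(T) = (3 + T)*(59 + T) (g(T) = (T + 3)*(T + 59) = (3 + T)*(59 + T))
q(107 - 32) + g(R) = (553 + (107 - 32)² - 86*(107 - 32)) + (177 + (-167)² + 62*(-167)) = (553 + 75² - 86*75) + (177 + 27889 - 10354) = (553 + 5625 - 6450) + 17712 = -272 + 17712 = 17440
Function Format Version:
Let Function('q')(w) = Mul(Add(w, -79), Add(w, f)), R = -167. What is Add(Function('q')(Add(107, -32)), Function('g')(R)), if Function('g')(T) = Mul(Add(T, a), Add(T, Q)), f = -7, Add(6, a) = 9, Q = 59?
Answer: 17440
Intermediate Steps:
a = 3 (a = Add(-6, 9) = 3)
Function('q')(w) = Mul(Add(-79, w), Add(-7, w)) (Function('q')(w) = Mul(Add(w, -79), Add(w, -7)) = Mul(Add(-79, w), Add(-7, w)))
Function('g')(T) = Mul(Add(3, T), Add(59, T)) (Function('g')(T) = Mul(Add(T, 3), Add(T, 59)) = Mul(Add(3, T), Add(59, T)))
Add(Function('q')(Add(107, -32)), Function('g')(R)) = Add(Add(553, Pow(Add(107, -32), 2), Mul(-86, Add(107, -32))), Add(177, Pow(-167, 2), Mul(62, -167))) = Add(Add(553, Pow(75, 2), Mul(-86, 75)), Add(177, 27889, -10354)) = Add(Add(553, 5625, -6450), 17712) = Add(-272, 17712) = 17440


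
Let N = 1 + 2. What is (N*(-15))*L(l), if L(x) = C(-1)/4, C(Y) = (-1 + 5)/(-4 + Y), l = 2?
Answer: 9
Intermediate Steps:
C(Y) = 4/(-4 + Y)
N = 3
L(x) = -⅕ (L(x) = (4/(-4 - 1))/4 = (4/(-5))*(¼) = (4*(-⅕))*(¼) = -⅘*¼ = -⅕)
(N*(-15))*L(l) = (3*(-15))*(-⅕) = -45*(-⅕) = 9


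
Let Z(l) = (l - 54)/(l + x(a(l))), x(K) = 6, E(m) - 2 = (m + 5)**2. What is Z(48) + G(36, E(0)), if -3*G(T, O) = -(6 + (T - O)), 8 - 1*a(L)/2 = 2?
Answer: 44/9 ≈ 4.8889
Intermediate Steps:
a(L) = 12 (a(L) = 16 - 2*2 = 16 - 4 = 12)
E(m) = 2 + (5 + m)**2 (E(m) = 2 + (m + 5)**2 = 2 + (5 + m)**2)
Z(l) = (-54 + l)/(6 + l) (Z(l) = (l - 54)/(l + 6) = (-54 + l)/(6 + l))
G(T, O) = 2 - O/3 + T/3 (G(T, O) = -(-1)*(6 + (T - O))/3 = -(-1)*(6 + T - O)/3 = -(-6 + O - T)/3 = 2 - O/3 + T/3)
Z(48) + G(36, E(0)) = (-54 + 48)/(6 + 48) + (2 - (2 + (5 + 0)**2)/3 + (1/3)*36) = -6/54 + (2 - (2 + 5**2)/3 + 12) = (1/54)*(-6) + (2 - (2 + 25)/3 + 12) = -1/9 + (2 - 1/3*27 + 12) = -1/9 + (2 - 9 + 12) = -1/9 + 5 = 44/9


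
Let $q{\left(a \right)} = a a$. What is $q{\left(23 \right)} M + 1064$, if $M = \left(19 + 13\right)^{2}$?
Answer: $542760$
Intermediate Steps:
$M = 1024$ ($M = 32^{2} = 1024$)
$q{\left(a \right)} = a^{2}$
$q{\left(23 \right)} M + 1064 = 23^{2} \cdot 1024 + 1064 = 529 \cdot 1024 + 1064 = 541696 + 1064 = 542760$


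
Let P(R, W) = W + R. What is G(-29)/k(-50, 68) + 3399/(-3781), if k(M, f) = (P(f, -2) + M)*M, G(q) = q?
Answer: -2609551/3024800 ≈ -0.86272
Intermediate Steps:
P(R, W) = R + W
k(M, f) = M*(-2 + M + f) (k(M, f) = ((f - 2) + M)*M = ((-2 + f) + M)*M = (-2 + M + f)*M = M*(-2 + M + f))
G(-29)/k(-50, 68) + 3399/(-3781) = -29*(-1/(50*(-2 - 50 + 68))) + 3399/(-3781) = -29/((-50*16)) + 3399*(-1/3781) = -29/(-800) - 3399/3781 = -29*(-1/800) - 3399/3781 = 29/800 - 3399/3781 = -2609551/3024800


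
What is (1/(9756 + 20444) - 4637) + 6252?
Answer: 48773001/30200 ≈ 1615.0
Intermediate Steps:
(1/(9756 + 20444) - 4637) + 6252 = (1/30200 - 4637) + 6252 = -140037399/30200 + 6252 = 48773001/30200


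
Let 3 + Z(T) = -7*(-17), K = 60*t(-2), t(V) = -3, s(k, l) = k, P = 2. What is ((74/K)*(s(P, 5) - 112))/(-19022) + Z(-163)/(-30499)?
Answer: -32272061/5221367802 ≈ -0.0061808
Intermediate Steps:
K = -180 (K = 60*(-3) = -180)
Z(T) = 116 (Z(T) = -3 - 7*(-17) = -3 + 119 = 116)
((74/K)*(s(P, 5) - 112))/(-19022) + Z(-163)/(-30499) = ((74/(-180))*(2 - 112))/(-19022) + 116/(-30499) = ((74*(-1/180))*(-110))*(-1/19022) + 116*(-1/30499) = -37/90*(-110)*(-1/19022) - 116/30499 = (407/9)*(-1/19022) - 116/30499 = -407/171198 - 116/30499 = -32272061/5221367802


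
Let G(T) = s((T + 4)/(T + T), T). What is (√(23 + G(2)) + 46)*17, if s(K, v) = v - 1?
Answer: 782 + 34*√6 ≈ 865.28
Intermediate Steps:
s(K, v) = -1 + v
G(T) = -1 + T
(√(23 + G(2)) + 46)*17 = (√(23 + (-1 + 2)) + 46)*17 = (√(23 + 1) + 46)*17 = (√24 + 46)*17 = (2*√6 + 46)*17 = (46 + 2*√6)*17 = 782 + 34*√6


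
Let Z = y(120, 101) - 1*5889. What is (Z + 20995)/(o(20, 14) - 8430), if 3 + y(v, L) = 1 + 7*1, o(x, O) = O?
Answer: -15111/8416 ≈ -1.7955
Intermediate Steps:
y(v, L) = 5 (y(v, L) = -3 + (1 + 7*1) = -3 + (1 + 7) = -3 + 8 = 5)
Z = -5884 (Z = 5 - 1*5889 = 5 - 5889 = -5884)
(Z + 20995)/(o(20, 14) - 8430) = (-5884 + 20995)/(14 - 8430) = 15111/(-8416) = 15111*(-1/8416) = -15111/8416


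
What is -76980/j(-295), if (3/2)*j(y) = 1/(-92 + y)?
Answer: 44686890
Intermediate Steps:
j(y) = 2/(3*(-92 + y))
-76980/j(-295) = -76980/(2/(3*(-92 - 295))) = -76980/((⅔)/(-387)) = -76980/((⅔)*(-1/387)) = -76980/(-2/1161) = -76980*(-1161/2) = 44686890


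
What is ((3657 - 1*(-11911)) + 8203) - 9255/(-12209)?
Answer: 290229394/12209 ≈ 23772.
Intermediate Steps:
((3657 - 1*(-11911)) + 8203) - 9255/(-12209) = ((3657 + 11911) + 8203) - 9255*(-1/12209) = (15568 + 8203) + 9255/12209 = 23771 + 9255/12209 = 290229394/12209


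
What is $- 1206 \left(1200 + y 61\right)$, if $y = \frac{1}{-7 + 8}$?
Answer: $-1520766$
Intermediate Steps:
$y = 1$ ($y = 1^{-1} = 1$)
$- 1206 \left(1200 + y 61\right) = - 1206 \left(1200 + 1 \cdot 61\right) = - 1206 \left(1200 + 61\right) = \left(-1206\right) 1261 = -1520766$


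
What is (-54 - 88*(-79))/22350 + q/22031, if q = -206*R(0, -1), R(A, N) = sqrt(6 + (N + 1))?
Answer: 3449/11175 - 206*sqrt(6)/22031 ≈ 0.28573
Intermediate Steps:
R(A, N) = sqrt(7 + N) (R(A, N) = sqrt(6 + (1 + N)) = sqrt(7 + N))
q = -206*sqrt(6) (q = -206*sqrt(7 - 1) = -206*sqrt(6) ≈ -504.59)
(-54 - 88*(-79))/22350 + q/22031 = (-54 - 88*(-79))/22350 - 206*sqrt(6)/22031 = (-54 + 6952)*(1/22350) - 206*sqrt(6)*(1/22031) = 6898*(1/22350) - 206*sqrt(6)/22031 = 3449/11175 - 206*sqrt(6)/22031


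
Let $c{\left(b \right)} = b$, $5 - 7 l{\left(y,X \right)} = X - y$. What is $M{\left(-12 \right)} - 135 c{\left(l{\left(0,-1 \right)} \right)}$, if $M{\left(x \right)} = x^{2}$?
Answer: $\frac{198}{7} \approx 28.286$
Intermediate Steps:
$l{\left(y,X \right)} = \frac{5}{7} - \frac{X}{7} + \frac{y}{7}$ ($l{\left(y,X \right)} = \frac{5}{7} - \frac{X - y}{7} = \frac{5}{7} - \left(- \frac{y}{7} + \frac{X}{7}\right) = \frac{5}{7} - \frac{X}{7} + \frac{y}{7}$)
$M{\left(-12 \right)} - 135 c{\left(l{\left(0,-1 \right)} \right)} = \left(-12\right)^{2} - 135 \left(\frac{5}{7} - - \frac{1}{7} + \frac{1}{7} \cdot 0\right) = 144 - 135 \left(\frac{5}{7} + \frac{1}{7} + 0\right) = 144 - \frac{810}{7} = \frac{198}{7}$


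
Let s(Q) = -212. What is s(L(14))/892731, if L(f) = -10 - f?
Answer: -212/892731 ≈ -0.00023747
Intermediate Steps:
s(L(14))/892731 = -212/892731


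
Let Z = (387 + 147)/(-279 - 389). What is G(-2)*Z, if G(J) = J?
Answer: 267/167 ≈ 1.5988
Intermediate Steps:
Z = -267/334 (Z = 534/(-668) = 534*(-1/668) = -267/334 ≈ -0.79940)
G(-2)*Z = -2*(-267/334) = 267/167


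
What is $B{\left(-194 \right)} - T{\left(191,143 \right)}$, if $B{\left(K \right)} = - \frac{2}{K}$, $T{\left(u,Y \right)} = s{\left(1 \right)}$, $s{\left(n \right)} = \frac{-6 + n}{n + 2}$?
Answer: $\frac{488}{291} \approx 1.677$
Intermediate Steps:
$s{\left(n \right)} = \frac{-6 + n}{2 + n}$
$T{\left(u,Y \right)} = - \frac{5}{3}$ ($T{\left(u,Y \right)} = \frac{-6 + 1}{2 + 1} = \frac{1}{3} \left(-5\right) = - \frac{5}{3}$)
$B{\left(-194 \right)} - T{\left(191,143 \right)} = - \frac{2}{-194} - - \frac{5}{3} = \left(-2\right) \left(- \frac{1}{194}\right) + \frac{5}{3} = \frac{1}{97} + \frac{5}{3} = \frac{488}{291}$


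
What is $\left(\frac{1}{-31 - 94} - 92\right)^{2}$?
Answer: $\frac{132273001}{15625} \approx 8465.5$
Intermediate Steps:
$\left(\frac{1}{-31 - 94} - 92\right)^{2} = \left(\frac{1}{-125} - 92\right)^{2} = \left(- \frac{1}{125} - 92\right)^{2} = \left(- \frac{11501}{125}\right)^{2} = \frac{132273001}{15625}$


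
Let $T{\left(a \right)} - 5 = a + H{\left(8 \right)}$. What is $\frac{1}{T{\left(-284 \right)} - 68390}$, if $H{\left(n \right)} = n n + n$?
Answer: $- \frac{1}{68597} \approx -1.4578 \cdot 10^{-5}$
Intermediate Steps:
$H{\left(n \right)} = n + n^{2}$ ($H{\left(n \right)} = n^{2} + n = n + n^{2}$)
$T{\left(a \right)} = 77 + a$ ($T{\left(a \right)} = 5 + \left(a + 8 \left(1 + 8\right)\right) = 5 + \left(a + 8 \cdot 9\right) = 5 + \left(a + 72\right) = 5 + \left(72 + a\right) = 77 + a$)
$\frac{1}{T{\left(-284 \right)} - 68390} = \frac{1}{\left(77 - 284\right) - 68390} = \frac{1}{-207 - 68390} = \frac{1}{-68597} = - \frac{1}{68597}$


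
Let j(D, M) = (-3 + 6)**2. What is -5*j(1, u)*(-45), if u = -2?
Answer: 2025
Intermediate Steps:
j(D, M) = 9 (j(D, M) = 3**2 = 9)
-5*j(1, u)*(-45) = -5*9*(-45) = -45*(-45) = 2025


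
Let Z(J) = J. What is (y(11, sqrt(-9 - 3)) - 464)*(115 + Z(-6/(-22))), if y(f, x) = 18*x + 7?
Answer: -579476/11 + 45648*I*sqrt(3)/11 ≈ -52680.0 + 7187.7*I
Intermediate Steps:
y(f, x) = 7 + 18*x
(y(11, sqrt(-9 - 3)) - 464)*(115 + Z(-6/(-22))) = ((7 + 18*sqrt(-9 - 3)) - 464)*(115 - 6/(-22)) = ((7 + 18*sqrt(-12)) - 464)*(115 - 6*(-1/22)) = ((7 + 18*(2*I*sqrt(3))) - 464)*(115 + 3/11) = ((7 + 36*I*sqrt(3)) - 464)*(1268/11) = (-457 + 36*I*sqrt(3))*(1268/11) = -579476/11 + 45648*I*sqrt(3)/11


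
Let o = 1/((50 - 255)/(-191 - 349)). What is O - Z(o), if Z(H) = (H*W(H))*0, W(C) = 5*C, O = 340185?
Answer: 340185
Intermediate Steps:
o = 108/41 (o = 1/(-205/(-540)) = 1/(-205*(-1/540)) = 1/(41/108) = 108/41 ≈ 2.6341)
Z(H) = 0 (Z(H) = (H*(5*H))*0 = (5*H²)*0 = 0)
O - Z(o) = 340185 - 1*0 = 340185 + 0 = 340185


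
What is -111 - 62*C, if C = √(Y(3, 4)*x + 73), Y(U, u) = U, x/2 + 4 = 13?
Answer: -111 - 62*√127 ≈ -809.70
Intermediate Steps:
x = 18 (x = -8 + 2*13 = -8 + 26 = 18)
C = √127 (C = √(3*18 + 73) = √(54 + 73) = √127 ≈ 11.269)
-111 - 62*C = -111 - 62*√127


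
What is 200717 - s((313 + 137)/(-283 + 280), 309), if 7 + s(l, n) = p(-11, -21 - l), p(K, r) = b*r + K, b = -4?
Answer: 201251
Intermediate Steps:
p(K, r) = K - 4*r (p(K, r) = -4*r + K = K - 4*r)
s(l, n) = 66 + 4*l (s(l, n) = -7 + (-11 - 4*(-21 - l)) = -7 + (-11 + (84 + 4*l)) = -7 + (73 + 4*l) = 66 + 4*l)
200717 - s((313 + 137)/(-283 + 280), 309) = 200717 - (66 + 4*((313 + 137)/(-283 + 280))) = 200717 - (66 + 4*(450/(-3))) = 200717 - (66 + 4*(450*(-1/3))) = 200717 - (66 + 4*(-150)) = 200717 - (66 - 600) = 200717 - 1*(-534) = 200717 + 534 = 201251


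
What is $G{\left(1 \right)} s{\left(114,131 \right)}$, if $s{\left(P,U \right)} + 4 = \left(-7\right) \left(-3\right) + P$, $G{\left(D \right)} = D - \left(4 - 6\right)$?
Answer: $393$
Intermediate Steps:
$G{\left(D \right)} = 2 + D$ ($G{\left(D \right)} = D - \left(4 - 6\right) = D - -2 = D + 2 = 2 + D$)
$s{\left(P,U \right)} = 17 + P$ ($s{\left(P,U \right)} = -4 + \left(\left(-7\right) \left(-3\right) + P\right) = -4 + \left(21 + P\right) = 17 + P$)
$G{\left(1 \right)} s{\left(114,131 \right)} = \left(2 + 1\right) \left(17 + 114\right) = 3 \cdot 131 = 393$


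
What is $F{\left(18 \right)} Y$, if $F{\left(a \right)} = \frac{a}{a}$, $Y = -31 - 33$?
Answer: $-64$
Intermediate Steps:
$Y = -64$
$F{\left(a \right)} = 1$
$F{\left(18 \right)} Y = 1 \left(-64\right) = -64$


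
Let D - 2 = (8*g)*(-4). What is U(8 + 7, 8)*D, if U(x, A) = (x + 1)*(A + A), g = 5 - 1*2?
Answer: -24064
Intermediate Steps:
g = 3 (g = 5 - 2 = 3)
D = -94 (D = 2 + (8*3)*(-4) = 2 + 24*(-4) = 2 - 96 = -94)
U(x, A) = 2*A*(1 + x) (U(x, A) = (1 + x)*(2*A) = 2*A*(1 + x))
U(8 + 7, 8)*D = (2*8*(1 + (8 + 7)))*(-94) = (2*8*(1 + 15))*(-94) = (2*8*16)*(-94) = 256*(-94) = -24064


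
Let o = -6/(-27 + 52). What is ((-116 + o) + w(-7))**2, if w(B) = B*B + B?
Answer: 3444736/625 ≈ 5511.6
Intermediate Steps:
w(B) = B + B**2 (w(B) = B**2 + B = B + B**2)
o = -6/25 ≈ -0.24000
((-116 + o) + w(-7))**2 = ((-116 - 6/25) - 7*(1 - 7))**2 = (-2906/25 - 7*(-6))**2 = (-2906/25 + 42)**2 = (-1856/25)**2 = 3444736/625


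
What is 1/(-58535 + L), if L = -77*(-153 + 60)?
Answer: -1/51374 ≈ -1.9465e-5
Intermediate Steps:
L = 7161 (L = -77*(-93) = 7161)
1/(-58535 + L) = 1/(-58535 + 7161) = 1/(-51374) = -1/51374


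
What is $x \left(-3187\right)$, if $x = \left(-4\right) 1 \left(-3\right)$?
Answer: $-38244$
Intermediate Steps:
$x = 12$ ($x = \left(-4\right) \left(-3\right) = 12$)
$x \left(-3187\right) = 12 \left(-3187\right) = -38244$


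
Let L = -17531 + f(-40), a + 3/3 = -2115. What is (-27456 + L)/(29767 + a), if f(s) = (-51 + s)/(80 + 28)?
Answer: -4858687/2986308 ≈ -1.6270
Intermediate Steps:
a = -2116 (a = -1 - 2115 = -2116)
f(s) = -17/36 + s/108 (f(s) = (-51 + s)/108 = (-51 + s)*(1/108) = -17/36 + s/108)
L = -1893439/108 (L = -17531 + (-17/36 + (1/108)*(-40)) = -17531 + (-17/36 - 10/27) = -17531 - 91/108 = -1893439/108 ≈ -17532.)
(-27456 + L)/(29767 + a) = (-27456 - 1893439/108)/(29767 - 2116) = -4858687/108/27651 = -4858687/108*1/27651 = -4858687/2986308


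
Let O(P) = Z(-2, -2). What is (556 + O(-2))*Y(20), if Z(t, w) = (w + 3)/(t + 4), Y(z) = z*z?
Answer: 222600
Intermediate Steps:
Y(z) = z²
Z(t, w) = (3 + w)/(4 + t)
O(P) = ½ (O(P) = (3 - 2)/(4 - 2) = 1/2 = (½)*1 = ½)
(556 + O(-2))*Y(20) = (556 + ½)*20² = (1113/2)*400 = 222600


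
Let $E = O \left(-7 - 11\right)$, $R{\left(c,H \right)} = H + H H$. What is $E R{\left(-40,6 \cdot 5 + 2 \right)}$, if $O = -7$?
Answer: $133056$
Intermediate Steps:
$R{\left(c,H \right)} = H + H^{2}$
$E = 126$ ($E = - 7 \left(-7 - 11\right) = \left(-7\right) \left(-18\right) = 126$)
$E R{\left(-40,6 \cdot 5 + 2 \right)} = 126 \left(6 \cdot 5 + 2\right) \left(1 + \left(6 \cdot 5 + 2\right)\right) = 126 \left(30 + 2\right) \left(1 + \left(30 + 2\right)\right) = 126 \cdot 32 \left(1 + 32\right) = 126 \cdot 32 \cdot 33 = 126 \cdot 1056 = 133056$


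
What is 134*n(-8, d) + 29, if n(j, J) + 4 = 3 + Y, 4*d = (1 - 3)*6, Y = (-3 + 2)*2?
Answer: -373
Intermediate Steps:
Y = -2 (Y = -1*2 = -2)
d = -3 (d = ((1 - 3)*6)/4 = (-2*6)/4 = (¼)*(-12) = -3)
n(j, J) = -3 (n(j, J) = -4 + (3 - 2) = -4 + 1 = -3)
134*n(-8, d) + 29 = 134*(-3) + 29 = -402 + 29 = -373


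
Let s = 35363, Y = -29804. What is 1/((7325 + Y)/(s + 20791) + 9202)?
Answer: 18718/172235543 ≈ 0.00010868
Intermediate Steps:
1/((7325 + Y)/(s + 20791) + 9202) = 1/((7325 - 29804)/(35363 + 20791) + 9202) = 1/(-22479/56154 + 9202) = 1/(-22479*1/56154 + 9202) = 1/(-7493/18718 + 9202) = 1/(172235543/18718) = 18718/172235543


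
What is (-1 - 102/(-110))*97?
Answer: -388/55 ≈ -7.0545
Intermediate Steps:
(-1 - 102/(-110))*97 = (-1 - 102*(-1/110))*97 = (-1 + 51/55)*97 = -4/55*97 = -388/55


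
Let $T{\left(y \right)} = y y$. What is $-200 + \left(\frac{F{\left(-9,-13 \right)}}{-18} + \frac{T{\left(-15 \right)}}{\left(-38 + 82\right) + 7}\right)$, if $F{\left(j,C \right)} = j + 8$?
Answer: $- \frac{59833}{306} \approx -195.53$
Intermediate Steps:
$F{\left(j,C \right)} = 8 + j$
$T{\left(y \right)} = y^{2}$
$-200 + \left(\frac{F{\left(-9,-13 \right)}}{-18} + \frac{T{\left(-15 \right)}}{\left(-38 + 82\right) + 7}\right) = -200 + \left(\frac{8 - 9}{-18} + \frac{\left(-15\right)^{2}}{\left(-38 + 82\right) + 7}\right) = -200 - \left(- \frac{1}{18} - \frac{225}{44 + 7}\right) = -200 + \left(\frac{1}{18} + \frac{225}{51}\right) = -200 + \left(\frac{1}{18} + 225 \cdot \frac{1}{51}\right) = -200 + \left(\frac{1}{18} + \frac{75}{17}\right) = -200 + \frac{1367}{306} = - \frac{59833}{306}$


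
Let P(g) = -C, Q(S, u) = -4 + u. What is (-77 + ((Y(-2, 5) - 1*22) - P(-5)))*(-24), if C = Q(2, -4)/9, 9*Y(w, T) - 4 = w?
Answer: 2392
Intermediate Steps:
Y(w, T) = 4/9 + w/9
C = -8/9 (C = (-4 - 4)/9 = -8*⅑ = -8/9 ≈ -0.88889)
P(g) = 8/9 (P(g) = -1*(-8/9) = 8/9)
(-77 + ((Y(-2, 5) - 1*22) - P(-5)))*(-24) = (-77 + (((4/9 + (⅑)*(-2)) - 1*22) - 1*8/9))*(-24) = (-77 + (((4/9 - 2/9) - 22) - 8/9))*(-24) = (-77 + ((2/9 - 22) - 8/9))*(-24) = (-77 + (-196/9 - 8/9))*(-24) = (-77 - 68/3)*(-24) = -299/3*(-24) = 2392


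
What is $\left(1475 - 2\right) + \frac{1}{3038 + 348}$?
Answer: $\frac{4987579}{3386} \approx 1473.0$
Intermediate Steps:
$\left(1475 - 2\right) + \frac{1}{3038 + 348} = \left(1475 + \left(-494 + 492\right)\right) + \frac{1}{3386} = \left(1475 - 2\right) + \frac{1}{3386} = 1473 + \frac{1}{3386} = \frac{4987579}{3386}$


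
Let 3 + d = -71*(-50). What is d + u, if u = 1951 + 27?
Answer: 5525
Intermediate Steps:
u = 1978
d = 3547 (d = -3 - 71*(-50) = -3 + 3550 = 3547)
d + u = 3547 + 1978 = 5525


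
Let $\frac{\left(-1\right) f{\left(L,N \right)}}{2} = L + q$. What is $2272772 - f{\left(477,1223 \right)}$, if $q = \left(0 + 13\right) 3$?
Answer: $2273804$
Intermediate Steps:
$q = 39$ ($q = 13 \cdot 3 = 39$)
$f{\left(L,N \right)} = -78 - 2 L$ ($f{\left(L,N \right)} = - 2 \left(L + 39\right) = - 2 \left(39 + L\right) = -78 - 2 L$)
$2272772 - f{\left(477,1223 \right)} = 2272772 - \left(-78 - 954\right) = 2272772 - -1032 = 2272772 + 1032 = 2273804$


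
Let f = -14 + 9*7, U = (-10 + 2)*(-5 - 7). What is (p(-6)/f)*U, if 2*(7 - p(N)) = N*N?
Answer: -1056/49 ≈ -21.551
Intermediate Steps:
p(N) = 7 - N**2/2 (p(N) = 7 - N*N/2 = 7 - N**2/2)
U = 96 (U = -8*(-12) = 96)
f = 49 (f = -14 + 63 = 49)
(p(-6)/f)*U = ((7 - 1/2*(-6)**2)/49)*96 = ((7 - 1/2*36)*(1/49))*96 = ((7 - 18)*(1/49))*96 = -11*1/49*96 = -11/49*96 = -1056/49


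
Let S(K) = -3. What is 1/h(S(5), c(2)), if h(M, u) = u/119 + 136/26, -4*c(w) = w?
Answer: 3094/16171 ≈ 0.19133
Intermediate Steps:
c(w) = -w/4
h(M, u) = 68/13 + u/119 (h(M, u) = u*(1/119) + 136*(1/26) = u/119 + 68/13 = 68/13 + u/119)
1/h(S(5), c(2)) = 1/(68/13 + (-1/4*2)/119) = 1/(68/13 + (1/119)*(-1/2)) = 1/(68/13 - 1/238) = 1/(16171/3094) = 3094/16171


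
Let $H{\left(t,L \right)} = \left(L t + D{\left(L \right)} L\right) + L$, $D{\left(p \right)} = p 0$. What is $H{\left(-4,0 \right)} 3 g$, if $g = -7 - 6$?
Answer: $0$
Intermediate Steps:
$g = -13$
$D{\left(p \right)} = 0$
$H{\left(t,L \right)} = L + L t$ ($H{\left(t,L \right)} = \left(L t + 0 L\right) + L = \left(L t + 0\right) + L = L t + L = L + L t$)
$H{\left(-4,0 \right)} 3 g = 0 \left(1 - 4\right) 3 \left(-13\right) = 0 \left(-3\right) 3 \left(-13\right) = 0 \cdot 3 \left(-13\right) = 0 \left(-13\right) = 0$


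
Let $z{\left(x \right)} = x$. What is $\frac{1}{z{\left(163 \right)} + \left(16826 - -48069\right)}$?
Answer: $\frac{1}{65058} \approx 1.5371 \cdot 10^{-5}$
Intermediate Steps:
$\frac{1}{z{\left(163 \right)} + \left(16826 - -48069\right)} = \frac{1}{163 + \left(16826 - -48069\right)} = \frac{1}{163 + \left(16826 + 48069\right)} = \frac{1}{163 + 64895} = \frac{1}{65058}$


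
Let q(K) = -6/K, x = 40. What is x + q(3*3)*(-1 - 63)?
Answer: 248/3 ≈ 82.667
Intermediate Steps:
x + q(3*3)*(-1 - 63) = 40 + (-6/(3*3))*(-1 - 63) = 40 - 6/9*(-64) = 40 - 6*⅑*(-64) = 40 - ⅔*(-64) = 40 + 128/3 = 248/3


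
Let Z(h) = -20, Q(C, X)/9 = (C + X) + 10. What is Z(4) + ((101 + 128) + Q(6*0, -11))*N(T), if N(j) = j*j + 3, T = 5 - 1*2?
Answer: 2620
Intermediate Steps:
Q(C, X) = 90 + 9*C + 9*X (Q(C, X) = 9*((C + X) + 10) = 9*(10 + C + X) = 90 + 9*C + 9*X)
T = 3 (T = 5 - 2 = 3)
N(j) = 3 + j² (N(j) = j² + 3 = 3 + j²)
Z(4) + ((101 + 128) + Q(6*0, -11))*N(T) = -20 + ((101 + 128) + (90 + 9*(6*0) + 9*(-11)))*(3 + 3²) = -20 + (229 + (90 + 9*0 - 99))*(3 + 9) = -20 + (229 + (90 + 0 - 99))*12 = -20 + (229 - 9)*12 = -20 + 220*12 = -20 + 2640 = 2620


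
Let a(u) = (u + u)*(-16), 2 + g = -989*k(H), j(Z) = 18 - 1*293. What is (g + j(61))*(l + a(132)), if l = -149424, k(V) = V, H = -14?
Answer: -2084849712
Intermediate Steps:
j(Z) = -275 (j(Z) = 18 - 293 = -275)
g = 13844 (g = -2 - 989*(-14) = -2 + 13846 = 13844)
a(u) = -32*u (a(u) = (2*u)*(-16) = -32*u)
(g + j(61))*(l + a(132)) = (13844 - 275)*(-149424 - 32*132) = 13569*(-149424 - 4224) = 13569*(-153648) = -2084849712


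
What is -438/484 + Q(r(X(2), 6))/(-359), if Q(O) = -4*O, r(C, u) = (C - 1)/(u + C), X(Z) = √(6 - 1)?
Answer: -2447899/2693218 + 28*√5/11129 ≈ -0.90329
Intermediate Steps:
X(Z) = √5
r(C, u) = (-1 + C)/(C + u)
-438/484 + Q(r(X(2), 6))/(-359) = -438/484 - 4*(-1 + √5)/(√5 + 6)/(-359) = -438*1/484 - 4*(-1 + √5)/(6 + √5)*(-1/359) = -219/242 - 4*(-1 + √5)/(6 + √5)*(-1/359) = -219/242 + 4*(-1 + √5)/(359*(6 + √5))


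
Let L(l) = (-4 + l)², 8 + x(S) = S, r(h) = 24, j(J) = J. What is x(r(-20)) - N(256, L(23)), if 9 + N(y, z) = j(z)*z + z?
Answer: -130657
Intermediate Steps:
x(S) = -8 + S
N(y, z) = -9 + z + z² (N(y, z) = -9 + (z*z + z) = -9 + (z² + z) = -9 + (z + z²) = -9 + z + z²)
x(r(-20)) - N(256, L(23)) = (-8 + 24) - (-9 + (-4 + 23)² + ((-4 + 23)²)²) = 16 - (-9 + 19² + (19²)²) = 16 - (-9 + 361 + 361²) = 16 - (-9 + 361 + 130321) = 16 - 1*130673 = 16 - 130673 = -130657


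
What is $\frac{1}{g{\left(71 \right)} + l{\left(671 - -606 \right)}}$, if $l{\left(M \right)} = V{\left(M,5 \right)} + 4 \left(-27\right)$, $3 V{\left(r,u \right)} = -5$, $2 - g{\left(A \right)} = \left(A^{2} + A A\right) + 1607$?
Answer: $- \frac{3}{35390} \approx -8.477 \cdot 10^{-5}$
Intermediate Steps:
$g{\left(A \right)} = -1605 - 2 A^{2}$ ($g{\left(A \right)} = 2 - \left(\left(A^{2} + A A\right) + 1607\right) = 2 - \left(\left(A^{2} + A^{2}\right) + 1607\right) = 2 - \left(2 A^{2} + 1607\right) = 2 - \left(1607 + 2 A^{2}\right) = -1605 - 2 A^{2}$)
$V{\left(r,u \right)} = - \frac{5}{3}$ ($V{\left(r,u \right)} = \frac{1}{3} \left(-5\right) = - \frac{5}{3}$)
$l{\left(M \right)} = - \frac{329}{3}$ ($l{\left(M \right)} = - \frac{5}{3} + 4 \left(-27\right) = - \frac{5}{3} - 108 = - \frac{329}{3}$)
$\frac{1}{g{\left(71 \right)} + l{\left(671 - -606 \right)}} = \frac{1}{\left(-1605 - 2 \cdot 71^{2}\right) - \frac{329}{3}} = \frac{1}{\left(-1605 - 10082\right) - \frac{329}{3}} = \frac{1}{-11687 - \frac{329}{3}} = \frac{1}{- \frac{35390}{3}} = - \frac{3}{35390}$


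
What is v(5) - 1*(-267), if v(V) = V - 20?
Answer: 252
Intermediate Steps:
v(V) = -20 + V
v(5) - 1*(-267) = (-20 + 5) - 1*(-267) = -15 + 267 = 252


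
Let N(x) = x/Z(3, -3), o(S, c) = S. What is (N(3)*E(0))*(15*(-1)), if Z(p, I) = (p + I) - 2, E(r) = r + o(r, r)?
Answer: 0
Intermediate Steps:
E(r) = 2*r (E(r) = r + r = 2*r)
Z(p, I) = -2 + I + p (Z(p, I) = (I + p) - 2 = -2 + I + p)
N(x) = -x/2 (N(x) = x/(-2 - 3 + 3) = x/(-2) = x*(-½) = -x/2)
(N(3)*E(0))*(15*(-1)) = ((-½*3)*(2*0))*(15*(-1)) = -3/2*0*(-15) = 0*(-15) = 0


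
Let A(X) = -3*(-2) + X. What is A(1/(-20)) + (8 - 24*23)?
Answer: -10761/20 ≈ -538.05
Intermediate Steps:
A(X) = 6 + X
A(1/(-20)) + (8 - 24*23) = (6 + 1/(-20)) + (8 - 24*23) = (6 - 1/20) + (8 - 552) = 119/20 - 544 = -10761/20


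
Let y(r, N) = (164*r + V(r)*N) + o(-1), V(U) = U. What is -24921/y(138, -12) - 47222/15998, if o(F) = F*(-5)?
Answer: -694725470/167827019 ≈ -4.1395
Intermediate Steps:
o(F) = -5*F
y(r, N) = 5 + 164*r + N*r (y(r, N) = (164*r + r*N) - 5*(-1) = (164*r + N*r) + 5 = 5 + 164*r + N*r)
-24921/y(138, -12) - 47222/15998 = -24921/(5 + 164*138 - 12*138) - 47222/15998 = -24921/(5 + 22632 - 1656) - 47222*1/15998 = -24921/20981 - 23611/7999 = -694725470/167827019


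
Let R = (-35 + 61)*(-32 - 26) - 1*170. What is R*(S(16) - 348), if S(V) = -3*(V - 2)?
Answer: 654420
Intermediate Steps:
S(V) = 6 - 3*V (S(V) = -3*(-2 + V) = 6 - 3*V)
R = -1678 (R = 26*(-58) - 170 = -1508 - 170 = -1678)
R*(S(16) - 348) = -1678*((6 - 3*16) - 348) = -1678*((6 - 48) - 348) = -1678*(-42 - 348) = -1678*(-390) = 654420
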